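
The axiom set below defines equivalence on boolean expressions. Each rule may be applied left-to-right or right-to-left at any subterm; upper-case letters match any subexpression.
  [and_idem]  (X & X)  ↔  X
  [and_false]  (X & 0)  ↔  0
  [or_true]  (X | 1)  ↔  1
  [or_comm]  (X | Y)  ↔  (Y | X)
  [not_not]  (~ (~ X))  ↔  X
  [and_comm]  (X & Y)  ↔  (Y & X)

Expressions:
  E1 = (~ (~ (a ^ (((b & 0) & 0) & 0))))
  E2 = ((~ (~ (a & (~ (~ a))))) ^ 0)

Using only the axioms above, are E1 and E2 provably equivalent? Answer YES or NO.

YES

1. [and_false →] (b & 0)  →  0;  E1 = (~ (~ (a ^ ((0 & 0) & 0))))
2. [and_idem →] (0 & 0)  →  0;  E1 = (~ (~ (a ^ (0 & 0))))
3. [and_idem →] (0 & 0)  →  0;  E1 = (~ (~ (a ^ 0)))
4. [not_not →] (~ (~ (a ^ 0)))  →  (a ^ 0)
5. [not_not ←] a  →  (~ (~ a));  E1 = ((~ (~ a)) ^ 0)
6. [and_idem ←] a  →  (a & a);  E1 = ((~ (~ (a & a))) ^ 0)
7. [not_not ←] a  →  (~ (~ a));  this is E2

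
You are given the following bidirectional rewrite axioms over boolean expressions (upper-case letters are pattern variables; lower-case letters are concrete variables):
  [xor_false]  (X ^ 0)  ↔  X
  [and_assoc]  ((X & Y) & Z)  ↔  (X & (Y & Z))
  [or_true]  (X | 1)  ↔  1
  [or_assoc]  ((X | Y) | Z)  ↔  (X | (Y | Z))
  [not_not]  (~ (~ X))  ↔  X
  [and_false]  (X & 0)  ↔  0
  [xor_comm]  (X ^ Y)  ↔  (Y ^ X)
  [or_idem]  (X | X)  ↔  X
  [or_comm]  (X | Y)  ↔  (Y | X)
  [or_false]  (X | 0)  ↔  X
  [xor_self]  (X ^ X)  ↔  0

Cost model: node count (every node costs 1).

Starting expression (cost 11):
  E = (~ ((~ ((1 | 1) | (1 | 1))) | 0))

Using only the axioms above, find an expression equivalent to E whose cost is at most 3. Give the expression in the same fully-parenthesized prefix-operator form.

1. [or_idem →] ((1 | 1) | (1 | 1))  →  (1 | 1);  E = (~ ((~ (1 | 1)) | 0))
2. [or_false →] ((~ (1 | 1)) | 0)  →  (~ (1 | 1));  E = (~ (~ (1 | 1)))
3. [or_idem →] (1 | 1)  →  1;  cost 3 ≤ 3, done

(~ (~ 1))   [cost 3]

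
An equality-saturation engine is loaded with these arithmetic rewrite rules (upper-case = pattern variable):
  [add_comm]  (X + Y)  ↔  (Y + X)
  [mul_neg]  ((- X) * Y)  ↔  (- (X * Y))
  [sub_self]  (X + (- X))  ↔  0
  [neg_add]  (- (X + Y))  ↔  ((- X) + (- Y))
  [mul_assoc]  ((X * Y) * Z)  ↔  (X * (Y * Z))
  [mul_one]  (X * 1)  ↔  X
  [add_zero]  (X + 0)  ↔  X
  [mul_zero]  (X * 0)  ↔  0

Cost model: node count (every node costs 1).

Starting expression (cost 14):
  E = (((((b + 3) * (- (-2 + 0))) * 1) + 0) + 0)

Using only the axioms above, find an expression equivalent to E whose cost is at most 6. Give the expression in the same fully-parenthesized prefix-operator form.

((b + 3) * (- -2))   [cost 6]

(1) ((((b + 3) * (- (-2 + 0))) * 1) + 0)  =[add_zero →]=  (((b + 3) * (- (-2 + 0))) * 1)    ⊢ ((((b + 3) * (- (-2 + 0))) * 1) + 0)
(2) (((b + 3) * (- (-2 + 0))) * 1)  =[mul_one →]=  ((b + 3) * (- (-2 + 0)))    ⊢ (((b + 3) * (- (-2 + 0))) + 0)
(3) (((b + 3) * (- (-2 + 0))) + 0)  =[add_zero →]=  ((b + 3) * (- (-2 + 0)))
(4) (-2 + 0)  =[add_zero →]=  -2    ⊢ cost 6, within 6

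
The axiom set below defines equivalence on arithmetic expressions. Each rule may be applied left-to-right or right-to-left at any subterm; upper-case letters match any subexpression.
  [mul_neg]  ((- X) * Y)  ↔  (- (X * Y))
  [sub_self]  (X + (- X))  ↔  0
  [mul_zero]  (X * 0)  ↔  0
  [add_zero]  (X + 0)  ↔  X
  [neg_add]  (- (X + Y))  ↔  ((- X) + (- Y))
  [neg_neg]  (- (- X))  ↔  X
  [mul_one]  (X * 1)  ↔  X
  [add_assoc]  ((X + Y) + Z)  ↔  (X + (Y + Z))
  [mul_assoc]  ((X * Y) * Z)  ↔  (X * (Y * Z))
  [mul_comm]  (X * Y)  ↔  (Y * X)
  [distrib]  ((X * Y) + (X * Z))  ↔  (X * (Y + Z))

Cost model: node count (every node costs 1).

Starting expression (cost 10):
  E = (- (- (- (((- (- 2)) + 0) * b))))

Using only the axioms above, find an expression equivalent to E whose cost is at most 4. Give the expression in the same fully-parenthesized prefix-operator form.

(- (2 * b))   [cost 4]

(1) ((- (- 2)) + 0)  =[add_zero →]=  (- (- 2))    ⊢ (- (- (- ((- (- 2)) * b))))
(2) (- (- 2))  =[neg_neg →]=  2    ⊢ (- (- (- (2 * b))))
(3) (- (- (- (2 * b))))  =[neg_neg →]=  (- (2 * b))    ⊢ cost 4, within 4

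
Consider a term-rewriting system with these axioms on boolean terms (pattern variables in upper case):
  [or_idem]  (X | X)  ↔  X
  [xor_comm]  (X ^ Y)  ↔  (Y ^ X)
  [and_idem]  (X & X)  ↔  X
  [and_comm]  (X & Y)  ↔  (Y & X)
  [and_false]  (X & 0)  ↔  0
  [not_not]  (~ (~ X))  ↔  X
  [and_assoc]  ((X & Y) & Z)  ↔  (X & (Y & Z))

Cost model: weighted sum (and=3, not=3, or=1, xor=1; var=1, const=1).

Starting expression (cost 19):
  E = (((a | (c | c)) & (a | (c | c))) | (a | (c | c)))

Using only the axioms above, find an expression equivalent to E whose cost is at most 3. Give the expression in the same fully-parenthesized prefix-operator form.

step 1: and_idem (→) rewrites ((a | (c | c)) & (a | (c | c))) into (a | (c | c)), now ((a | (c | c)) | (a | (c | c)))
step 2: or_idem (→) rewrites ((a | (c | c)) | (a | (c | c))) into (a | (c | c))
step 3: or_idem (→) rewrites (c | c) into c, reaching cost 3 (bound 3)

(a | c)   [cost 3]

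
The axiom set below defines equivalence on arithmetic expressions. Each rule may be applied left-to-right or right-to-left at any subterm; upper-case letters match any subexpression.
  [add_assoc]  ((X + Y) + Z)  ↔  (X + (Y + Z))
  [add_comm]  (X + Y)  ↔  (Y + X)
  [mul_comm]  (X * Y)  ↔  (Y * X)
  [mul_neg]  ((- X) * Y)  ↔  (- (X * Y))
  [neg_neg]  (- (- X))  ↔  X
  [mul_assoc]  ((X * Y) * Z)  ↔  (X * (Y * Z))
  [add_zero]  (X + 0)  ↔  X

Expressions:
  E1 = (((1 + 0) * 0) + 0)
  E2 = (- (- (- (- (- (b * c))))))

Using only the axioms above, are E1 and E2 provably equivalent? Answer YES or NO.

NO

Every axiom is a valid identity, so a rewrite proof would force E1 and E2 to agree under every assignment.
At b=1, c=1: E1 = 0 but E2 = -1; they differ, so no derivation exists.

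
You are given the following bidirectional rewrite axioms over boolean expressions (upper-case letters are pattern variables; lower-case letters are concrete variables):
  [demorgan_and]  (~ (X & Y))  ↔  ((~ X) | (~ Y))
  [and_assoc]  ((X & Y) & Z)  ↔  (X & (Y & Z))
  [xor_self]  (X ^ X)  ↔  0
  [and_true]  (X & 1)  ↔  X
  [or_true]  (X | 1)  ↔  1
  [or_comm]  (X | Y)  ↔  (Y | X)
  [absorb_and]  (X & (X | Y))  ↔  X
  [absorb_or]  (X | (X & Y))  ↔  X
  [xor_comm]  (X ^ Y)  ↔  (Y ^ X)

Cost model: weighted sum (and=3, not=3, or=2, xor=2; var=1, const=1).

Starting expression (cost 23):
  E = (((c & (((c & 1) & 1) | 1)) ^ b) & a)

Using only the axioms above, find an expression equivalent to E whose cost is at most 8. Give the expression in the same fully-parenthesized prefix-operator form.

((c ^ b) & a)   [cost 8]

(1) ((c & 1) & 1)  =[and_true →]=  (c & 1)    ⊢ (((c & ((c & 1) | 1)) ^ b) & a)
(2) (c & 1)  =[and_true →]=  c    ⊢ (((c & (c | 1)) ^ b) & a)
(3) (c & (c | 1))  =[absorb_and →]=  c    ⊢ cost 8, within 8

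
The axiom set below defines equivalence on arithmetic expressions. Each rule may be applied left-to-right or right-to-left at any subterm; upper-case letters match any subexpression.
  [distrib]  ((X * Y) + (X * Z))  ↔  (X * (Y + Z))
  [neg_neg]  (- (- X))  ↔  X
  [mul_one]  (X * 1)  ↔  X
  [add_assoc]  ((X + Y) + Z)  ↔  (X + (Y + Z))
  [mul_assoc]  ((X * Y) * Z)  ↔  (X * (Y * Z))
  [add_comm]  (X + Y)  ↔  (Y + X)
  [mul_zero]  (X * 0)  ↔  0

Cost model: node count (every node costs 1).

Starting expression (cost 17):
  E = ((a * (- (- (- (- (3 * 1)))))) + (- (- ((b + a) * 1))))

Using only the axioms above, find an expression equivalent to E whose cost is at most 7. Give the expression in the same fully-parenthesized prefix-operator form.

(1) (- (- (3 * 1)))  =[neg_neg →]=  (3 * 1)    ⊢ ((a * (- (- (3 * 1)))) + (- (- ((b + a) * 1))))
(2) ((b + a) * 1)  =[mul_one →]=  (b + a)    ⊢ ((a * (- (- (3 * 1)))) + (- (- (b + a))))
(3) (- (- (3 * 1)))  =[neg_neg →]=  (3 * 1)    ⊢ ((a * (3 * 1)) + (- (- (b + a))))
(4) (b + a)  =[add_comm →]=  (a + b)    ⊢ ((a * (3 * 1)) + (- (- (a + b))))
(5) (- (- (a + b)))  =[neg_neg →]=  (a + b)    ⊢ ((a * (3 * 1)) + (a + b))
(6) (3 * 1)  =[mul_one →]=  3    ⊢ cost 7, within 7

((a * 3) + (a + b))   [cost 7]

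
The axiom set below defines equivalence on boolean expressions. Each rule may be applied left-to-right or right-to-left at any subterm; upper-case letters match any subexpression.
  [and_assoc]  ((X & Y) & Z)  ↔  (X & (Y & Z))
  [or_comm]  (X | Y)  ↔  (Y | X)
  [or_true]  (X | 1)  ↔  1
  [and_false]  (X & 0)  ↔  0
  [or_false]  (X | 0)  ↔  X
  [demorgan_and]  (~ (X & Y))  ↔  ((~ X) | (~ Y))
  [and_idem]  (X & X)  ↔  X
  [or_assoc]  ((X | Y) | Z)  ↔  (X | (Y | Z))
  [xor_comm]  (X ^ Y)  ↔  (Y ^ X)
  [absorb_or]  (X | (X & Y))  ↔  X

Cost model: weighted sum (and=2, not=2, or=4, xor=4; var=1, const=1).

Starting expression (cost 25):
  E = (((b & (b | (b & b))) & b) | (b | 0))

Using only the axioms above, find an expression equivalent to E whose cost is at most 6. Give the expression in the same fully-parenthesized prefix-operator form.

(b | b)   [cost 6]

(1) (b | (b & b))  =[absorb_or →]=  b    ⊢ (((b & b) & b) | (b | 0))
(2) (((b & b) & b) | (b | 0))  =[or_comm →]=  ((b | 0) | ((b & b) & b))
(3) (b & b)  =[and_idem →]=  b    ⊢ ((b | 0) | (b & b))
(4) (b | 0)  =[or_false →]=  b    ⊢ (b | (b & b))
(5) (b & b)  =[and_idem →]=  b    ⊢ cost 6, within 6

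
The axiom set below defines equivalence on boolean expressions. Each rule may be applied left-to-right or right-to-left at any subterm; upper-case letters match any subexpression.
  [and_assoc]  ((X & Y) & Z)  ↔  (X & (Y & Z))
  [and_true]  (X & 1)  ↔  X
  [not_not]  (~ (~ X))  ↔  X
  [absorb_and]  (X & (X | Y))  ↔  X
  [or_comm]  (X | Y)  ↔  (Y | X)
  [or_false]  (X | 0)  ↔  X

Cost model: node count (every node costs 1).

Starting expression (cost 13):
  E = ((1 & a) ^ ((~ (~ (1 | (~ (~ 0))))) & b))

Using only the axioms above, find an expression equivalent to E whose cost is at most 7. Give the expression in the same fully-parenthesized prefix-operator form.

((1 & a) ^ (1 & b))   [cost 7]

(1) (~ (~ 0))  =[not_not →]=  0    ⊢ ((1 & a) ^ ((~ (~ (1 | 0))) & b))
(2) (~ (~ (1 | 0)))  =[not_not →]=  (1 | 0)    ⊢ ((1 & a) ^ ((1 | 0) & b))
(3) (1 | 0)  =[or_false →]=  1    ⊢ cost 7, within 7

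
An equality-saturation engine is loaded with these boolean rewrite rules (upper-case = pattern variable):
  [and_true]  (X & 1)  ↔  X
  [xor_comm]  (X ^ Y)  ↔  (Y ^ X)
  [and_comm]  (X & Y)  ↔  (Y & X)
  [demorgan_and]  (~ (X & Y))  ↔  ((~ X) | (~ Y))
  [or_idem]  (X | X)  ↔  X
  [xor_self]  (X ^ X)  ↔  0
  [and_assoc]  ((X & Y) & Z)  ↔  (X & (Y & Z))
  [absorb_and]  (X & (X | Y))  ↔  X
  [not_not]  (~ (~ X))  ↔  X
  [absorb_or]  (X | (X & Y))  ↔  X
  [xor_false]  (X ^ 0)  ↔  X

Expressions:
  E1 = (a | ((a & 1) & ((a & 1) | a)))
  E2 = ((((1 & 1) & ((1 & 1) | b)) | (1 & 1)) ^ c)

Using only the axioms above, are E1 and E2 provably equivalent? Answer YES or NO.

NO

All listed rules preserve value, hence provable equivalence implies equal values everywhere; look for a separating assignment.
a=0, b=0, c=0 gives E1 ↦ 0, E2 ↦ 1; values differ ⇒ not provably equivalent.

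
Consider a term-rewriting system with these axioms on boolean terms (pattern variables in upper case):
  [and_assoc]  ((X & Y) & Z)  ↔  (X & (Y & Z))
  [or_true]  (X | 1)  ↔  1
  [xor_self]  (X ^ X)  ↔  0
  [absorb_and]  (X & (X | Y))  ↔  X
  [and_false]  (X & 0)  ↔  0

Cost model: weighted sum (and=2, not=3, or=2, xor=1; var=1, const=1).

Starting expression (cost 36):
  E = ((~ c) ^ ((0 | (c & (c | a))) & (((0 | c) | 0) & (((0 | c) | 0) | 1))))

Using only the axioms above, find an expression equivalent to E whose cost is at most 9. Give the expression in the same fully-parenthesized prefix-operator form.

((~ c) ^ (0 | c))   [cost 9]

(1) (((0 | c) | 0) & (((0 | c) | 0) | 1))  =[absorb_and →]=  ((0 | c) | 0)    ⊢ ((~ c) ^ ((0 | (c & (c | a))) & ((0 | c) | 0)))
(2) (c & (c | a))  =[absorb_and →]=  c    ⊢ ((~ c) ^ ((0 | c) & ((0 | c) | 0)))
(3) ((0 | c) & ((0 | c) | 0))  =[absorb_and →]=  (0 | c)    ⊢ cost 9, within 9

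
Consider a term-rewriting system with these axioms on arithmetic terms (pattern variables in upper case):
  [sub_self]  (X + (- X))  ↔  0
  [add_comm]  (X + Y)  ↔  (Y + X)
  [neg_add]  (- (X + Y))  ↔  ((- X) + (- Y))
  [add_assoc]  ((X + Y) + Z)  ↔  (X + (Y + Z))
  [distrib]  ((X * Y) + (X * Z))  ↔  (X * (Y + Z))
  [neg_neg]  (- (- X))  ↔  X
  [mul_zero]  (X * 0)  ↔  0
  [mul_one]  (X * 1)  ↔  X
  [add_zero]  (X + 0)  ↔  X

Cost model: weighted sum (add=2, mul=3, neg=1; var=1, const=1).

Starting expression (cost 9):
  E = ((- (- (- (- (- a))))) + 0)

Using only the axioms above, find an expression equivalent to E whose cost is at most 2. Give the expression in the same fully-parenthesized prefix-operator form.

(- a)   [cost 2]

1. [neg_neg →] (- (- (- a)))  →  (- a);  E = ((- (- (- a))) + 0)
2. [neg_neg →] (- (- a))  →  a;  E = ((- a) + 0)
3. [add_zero →] ((- a) + 0)  →  (- a);  cost 2 ≤ 2, done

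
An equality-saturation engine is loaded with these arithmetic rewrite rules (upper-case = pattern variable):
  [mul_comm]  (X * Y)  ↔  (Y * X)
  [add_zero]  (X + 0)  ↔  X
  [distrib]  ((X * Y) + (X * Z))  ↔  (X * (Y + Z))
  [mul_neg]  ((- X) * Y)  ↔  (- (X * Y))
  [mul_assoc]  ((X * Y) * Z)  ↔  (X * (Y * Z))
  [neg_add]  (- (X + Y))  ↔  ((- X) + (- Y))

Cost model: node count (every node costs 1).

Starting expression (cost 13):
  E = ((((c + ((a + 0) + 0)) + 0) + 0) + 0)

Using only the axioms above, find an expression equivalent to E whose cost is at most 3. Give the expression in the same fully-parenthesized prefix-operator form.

1. [add_zero →] (((c + ((a + 0) + 0)) + 0) + 0)  →  ((c + ((a + 0) + 0)) + 0);  E = (((c + ((a + 0) + 0)) + 0) + 0)
2. [add_zero →] ((a + 0) + 0)  →  (a + 0);  E = (((c + (a + 0)) + 0) + 0)
3. [add_zero →] ((c + (a + 0)) + 0)  →  (c + (a + 0));  E = ((c + (a + 0)) + 0)
4. [add_zero →] ((c + (a + 0)) + 0)  →  (c + (a + 0))
5. [add_zero →] (a + 0)  →  a;  cost 3 ≤ 3, done

(c + a)   [cost 3]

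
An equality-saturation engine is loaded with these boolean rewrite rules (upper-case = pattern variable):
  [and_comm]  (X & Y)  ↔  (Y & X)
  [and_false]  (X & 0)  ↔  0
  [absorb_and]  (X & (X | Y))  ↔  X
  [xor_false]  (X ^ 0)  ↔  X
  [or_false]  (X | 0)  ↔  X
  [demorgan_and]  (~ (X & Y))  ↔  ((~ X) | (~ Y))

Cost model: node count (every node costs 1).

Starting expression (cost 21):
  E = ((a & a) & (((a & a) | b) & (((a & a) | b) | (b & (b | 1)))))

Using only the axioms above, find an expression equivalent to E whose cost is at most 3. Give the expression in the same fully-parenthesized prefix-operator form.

(1) (b & (b | 1))  =[absorb_and →]=  b    ⊢ ((a & a) & (((a & a) | b) & (((a & a) | b) | b)))
(2) (((a & a) | b) & (((a & a) | b) | b))  =[absorb_and →]=  ((a & a) | b)    ⊢ ((a & a) & ((a & a) | b))
(3) ((a & a) & ((a & a) | b))  =[absorb_and →]=  (a & a)    ⊢ cost 3, within 3

(a & a)   [cost 3]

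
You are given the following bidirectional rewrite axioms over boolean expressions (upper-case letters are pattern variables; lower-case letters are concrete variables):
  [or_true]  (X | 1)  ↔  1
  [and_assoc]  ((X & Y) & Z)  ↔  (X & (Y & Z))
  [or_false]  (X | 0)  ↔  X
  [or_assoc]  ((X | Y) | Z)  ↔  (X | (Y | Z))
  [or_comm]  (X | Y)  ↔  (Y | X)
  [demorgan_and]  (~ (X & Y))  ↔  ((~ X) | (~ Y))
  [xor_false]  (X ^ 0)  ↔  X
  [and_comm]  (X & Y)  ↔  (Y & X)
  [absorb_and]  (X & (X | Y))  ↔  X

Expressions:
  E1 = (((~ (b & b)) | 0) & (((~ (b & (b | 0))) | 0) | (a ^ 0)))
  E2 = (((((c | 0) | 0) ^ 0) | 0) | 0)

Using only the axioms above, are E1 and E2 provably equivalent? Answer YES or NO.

Every axiom is a valid identity, so a rewrite proof would force E1 and E2 to agree under every assignment.
At a=0, b=0, c=0: E1 = 1 but E2 = 0; they differ, so no derivation exists.

NO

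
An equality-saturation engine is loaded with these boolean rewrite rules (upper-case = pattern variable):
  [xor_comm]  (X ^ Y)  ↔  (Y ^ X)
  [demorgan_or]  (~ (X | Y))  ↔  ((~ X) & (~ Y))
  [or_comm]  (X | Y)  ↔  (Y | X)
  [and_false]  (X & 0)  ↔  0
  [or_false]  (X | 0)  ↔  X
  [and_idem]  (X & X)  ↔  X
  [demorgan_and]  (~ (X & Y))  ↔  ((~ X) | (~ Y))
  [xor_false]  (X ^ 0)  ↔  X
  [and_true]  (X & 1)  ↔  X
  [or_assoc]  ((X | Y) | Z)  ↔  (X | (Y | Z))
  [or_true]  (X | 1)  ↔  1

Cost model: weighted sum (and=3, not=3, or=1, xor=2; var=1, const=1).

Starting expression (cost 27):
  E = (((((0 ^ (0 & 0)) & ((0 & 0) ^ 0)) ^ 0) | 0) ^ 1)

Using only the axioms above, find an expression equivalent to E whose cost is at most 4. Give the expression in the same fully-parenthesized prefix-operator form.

1. [or_false →] ((((0 ^ (0 & 0)) & ((0 & 0) ^ 0)) ^ 0) | 0)  →  (((0 ^ (0 & 0)) & ((0 & 0) ^ 0)) ^ 0);  E = ((((0 ^ (0 & 0)) & ((0 & 0) ^ 0)) ^ 0) ^ 1)
2. [xor_comm →] ((0 & 0) ^ 0)  →  (0 ^ (0 & 0));  E = ((((0 ^ (0 & 0)) & (0 ^ (0 & 0))) ^ 0) ^ 1)
3. [and_idem →] ((0 ^ (0 & 0)) & (0 ^ (0 & 0)))  →  (0 ^ (0 & 0));  E = (((0 ^ (0 & 0)) ^ 0) ^ 1)
4. [and_idem →] (0 & 0)  →  0;  E = (((0 ^ 0) ^ 0) ^ 1)
5. [xor_false →] ((0 ^ 0) ^ 0)  →  (0 ^ 0);  E = ((0 ^ 0) ^ 1)
6. [xor_false →] (0 ^ 0)  →  0;  cost 4 ≤ 4, done

(0 ^ 1)   [cost 4]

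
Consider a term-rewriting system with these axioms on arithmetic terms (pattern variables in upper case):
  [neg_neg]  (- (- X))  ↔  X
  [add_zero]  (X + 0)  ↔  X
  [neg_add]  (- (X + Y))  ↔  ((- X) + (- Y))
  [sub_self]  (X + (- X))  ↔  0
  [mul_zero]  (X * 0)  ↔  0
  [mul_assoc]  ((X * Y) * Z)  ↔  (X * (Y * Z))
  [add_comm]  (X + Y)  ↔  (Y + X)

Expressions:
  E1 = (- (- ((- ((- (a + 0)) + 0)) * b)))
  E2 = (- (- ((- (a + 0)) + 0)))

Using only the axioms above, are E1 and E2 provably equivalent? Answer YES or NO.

NO

All listed rules preserve value, hence provable equivalence implies equal values everywhere; look for a separating assignment.
a=1, b=0 gives E1 ↦ 0, E2 ↦ -1; values differ ⇒ not provably equivalent.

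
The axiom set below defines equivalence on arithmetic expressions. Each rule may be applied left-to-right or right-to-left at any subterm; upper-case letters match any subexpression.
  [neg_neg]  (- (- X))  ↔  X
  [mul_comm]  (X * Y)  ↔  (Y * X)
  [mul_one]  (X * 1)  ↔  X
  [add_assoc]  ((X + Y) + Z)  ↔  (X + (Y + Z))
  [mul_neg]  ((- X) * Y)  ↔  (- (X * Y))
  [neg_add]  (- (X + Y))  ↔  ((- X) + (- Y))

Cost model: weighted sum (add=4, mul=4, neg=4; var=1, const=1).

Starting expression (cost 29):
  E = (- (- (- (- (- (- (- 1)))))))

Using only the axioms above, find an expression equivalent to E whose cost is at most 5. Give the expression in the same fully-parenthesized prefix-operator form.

(1) (- (- (- (- 1))))  =[neg_neg →]=  (- (- 1))    ⊢ (- (- (- (- (- 1)))))
(2) (- (- (- (- (- 1)))))  =[neg_neg →]=  (- (- (- 1)))
(3) (- (- (- 1)))  =[neg_neg →]=  (- 1)    ⊢ cost 5, within 5

(- 1)   [cost 5]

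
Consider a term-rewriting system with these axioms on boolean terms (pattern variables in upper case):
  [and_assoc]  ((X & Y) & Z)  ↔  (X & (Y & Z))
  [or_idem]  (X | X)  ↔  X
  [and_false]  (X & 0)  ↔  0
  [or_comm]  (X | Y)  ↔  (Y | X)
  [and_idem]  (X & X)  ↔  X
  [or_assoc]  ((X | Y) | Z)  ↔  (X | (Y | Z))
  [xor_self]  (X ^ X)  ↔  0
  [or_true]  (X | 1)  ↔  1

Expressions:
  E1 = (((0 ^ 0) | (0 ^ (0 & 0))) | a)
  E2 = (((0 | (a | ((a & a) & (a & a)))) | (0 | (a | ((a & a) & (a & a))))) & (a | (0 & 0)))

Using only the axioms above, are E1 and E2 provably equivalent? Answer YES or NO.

YES

(1) (0 & 0)  =[and_idem →]=  0    ⊢ (((0 ^ 0) | (0 ^ 0)) | a)
(2) ((0 ^ 0) | (0 ^ 0))  =[or_idem →]=  (0 ^ 0)    ⊢ ((0 ^ 0) | a)
(3) (0 ^ 0)  =[xor_self →]=  0    ⊢ (0 | a)
(4) (0 | a)  =[and_idem ←]=  ((0 | a) & (0 | a))
(5) 0  =[and_idem ←]=  (0 & 0)    ⊢ ((0 | a) & ((0 & 0) | a))
(6) a  =[or_idem ←]=  (a | a)    ⊢ ((0 | (a | a)) & ((0 & 0) | a))
(7) ((0 & 0) | a)  =[or_comm →]=  (a | (0 & 0))    ⊢ ((0 | (a | a)) & (a | (0 & 0)))
(8) a  =[and_idem ←]=  (a & a)    ⊢ ((0 | (a | (a & a))) & (a | (0 & 0)))
(9) (a & a)  =[and_idem ←]=  ((a & a) & (a & a))    ⊢ ((0 | (a | ((a & a) & (a & a)))) & (a | (0 & 0)))
(10) (0 | (a | ((a & a) & (a & a))))  =[or_idem ←]=  ((0 | (a | ((a & a) & (a & a)))) | (0 | (a | ((a & a) & (a & a)))))    ⊢ E2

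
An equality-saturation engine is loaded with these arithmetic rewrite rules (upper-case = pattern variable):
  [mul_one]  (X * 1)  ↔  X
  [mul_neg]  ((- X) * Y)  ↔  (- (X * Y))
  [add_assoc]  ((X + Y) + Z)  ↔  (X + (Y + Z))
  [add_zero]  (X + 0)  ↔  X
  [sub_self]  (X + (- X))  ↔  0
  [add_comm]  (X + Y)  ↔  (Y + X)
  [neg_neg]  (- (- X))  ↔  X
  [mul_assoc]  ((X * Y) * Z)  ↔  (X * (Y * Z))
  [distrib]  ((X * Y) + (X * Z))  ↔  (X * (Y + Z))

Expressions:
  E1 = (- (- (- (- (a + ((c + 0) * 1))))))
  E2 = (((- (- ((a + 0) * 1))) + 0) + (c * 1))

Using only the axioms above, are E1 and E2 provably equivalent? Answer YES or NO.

1. [neg_neg →] (- (- (- (a + ((c + 0) * 1)))))  →  (- (a + ((c + 0) * 1)));  E1 = (- (- (a + ((c + 0) * 1))))
2. [add_zero →] (c + 0)  →  c;  E1 = (- (- (a + (c * 1))))
3. [mul_one →] (c * 1)  →  c;  E1 = (- (- (a + c)))
4. [neg_neg →] (- (- (a + c)))  →  (a + c)
5. [add_zero ←] a  →  (a + 0);  E1 = ((a + 0) + c)
6. [mul_one ←] (a + 0)  →  ((a + 0) * 1);  E1 = (((a + 0) * 1) + c)
7. [mul_one ←] c  →  (c * 1);  E1 = (((a + 0) * 1) + (c * 1))
8. [neg_neg ←] ((a + 0) * 1)  →  (- (- ((a + 0) * 1)));  E1 = ((- (- ((a + 0) * 1))) + (c * 1))
9. [add_zero ←] (- (- ((a + 0) * 1)))  →  ((- (- ((a + 0) * 1))) + 0);  this is E2

YES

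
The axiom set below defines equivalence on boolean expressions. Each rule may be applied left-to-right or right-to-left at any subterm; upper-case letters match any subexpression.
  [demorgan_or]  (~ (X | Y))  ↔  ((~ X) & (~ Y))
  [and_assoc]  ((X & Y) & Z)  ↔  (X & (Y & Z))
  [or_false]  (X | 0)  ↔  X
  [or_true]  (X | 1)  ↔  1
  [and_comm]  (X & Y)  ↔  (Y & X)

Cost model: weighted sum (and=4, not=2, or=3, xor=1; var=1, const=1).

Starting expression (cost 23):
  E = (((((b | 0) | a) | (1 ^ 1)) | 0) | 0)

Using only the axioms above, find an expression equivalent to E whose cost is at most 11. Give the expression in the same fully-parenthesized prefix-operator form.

((b | a) | (1 ^ 1))   [cost 11]

step 1: or_false (→) rewrites (((((b | 0) | a) | (1 ^ 1)) | 0) | 0) into ((((b | 0) | a) | (1 ^ 1)) | 0)
step 2: or_false (→) rewrites ((((b | 0) | a) | (1 ^ 1)) | 0) into (((b | 0) | a) | (1 ^ 1))
step 3: or_false (→) rewrites (b | 0) into b, reaching cost 11 (bound 11)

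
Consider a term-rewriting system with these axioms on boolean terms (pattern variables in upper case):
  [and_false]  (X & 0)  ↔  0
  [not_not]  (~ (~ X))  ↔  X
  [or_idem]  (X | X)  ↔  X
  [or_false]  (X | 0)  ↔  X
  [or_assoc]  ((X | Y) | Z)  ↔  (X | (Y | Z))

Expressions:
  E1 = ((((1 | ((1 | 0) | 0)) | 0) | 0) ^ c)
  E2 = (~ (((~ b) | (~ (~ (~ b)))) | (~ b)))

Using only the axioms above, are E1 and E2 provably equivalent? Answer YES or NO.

The axioms are sound identities: if E1 ↔* E2 then E1 and E2 evaluate identically under any assignment.
Under b=0, c=0: E1 evaluates to 1, E2 to 0. Distinct ⇒ no rewrite sequence connects them.

NO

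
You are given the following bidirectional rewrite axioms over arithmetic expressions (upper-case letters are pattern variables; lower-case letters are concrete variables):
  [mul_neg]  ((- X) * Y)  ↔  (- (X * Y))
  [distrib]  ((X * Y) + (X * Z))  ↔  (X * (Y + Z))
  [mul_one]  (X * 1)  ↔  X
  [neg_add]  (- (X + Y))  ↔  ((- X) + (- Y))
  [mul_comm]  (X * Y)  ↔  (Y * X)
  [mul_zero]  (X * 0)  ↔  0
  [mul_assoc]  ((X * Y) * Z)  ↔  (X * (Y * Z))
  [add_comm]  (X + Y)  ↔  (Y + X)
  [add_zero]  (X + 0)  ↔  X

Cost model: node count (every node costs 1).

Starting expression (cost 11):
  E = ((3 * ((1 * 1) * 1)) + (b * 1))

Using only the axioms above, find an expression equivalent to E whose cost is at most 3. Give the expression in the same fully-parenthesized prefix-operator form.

(1) (1 * 1)  =[mul_one →]=  1    ⊢ ((3 * (1 * 1)) + (b * 1))
(2) (1 * 1)  =[mul_one →]=  1    ⊢ ((3 * 1) + (b * 1))
(3) (3 * 1)  =[mul_one →]=  3    ⊢ (3 + (b * 1))
(4) (b * 1)  =[mul_one →]=  b    ⊢ cost 3, within 3

(3 + b)   [cost 3]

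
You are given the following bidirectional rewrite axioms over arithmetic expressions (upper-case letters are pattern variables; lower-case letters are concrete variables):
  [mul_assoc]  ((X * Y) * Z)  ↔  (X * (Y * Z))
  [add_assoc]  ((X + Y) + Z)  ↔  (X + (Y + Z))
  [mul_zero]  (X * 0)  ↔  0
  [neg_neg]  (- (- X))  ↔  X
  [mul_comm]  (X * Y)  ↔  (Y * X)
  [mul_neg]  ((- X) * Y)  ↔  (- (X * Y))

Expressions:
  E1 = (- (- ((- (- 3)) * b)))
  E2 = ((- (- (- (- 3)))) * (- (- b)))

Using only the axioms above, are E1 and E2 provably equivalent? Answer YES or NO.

step 1: mul_comm (→) rewrites ((- (- 3)) * b) into (b * (- (- 3))), now (- (- (b * (- (- 3)))))
step 2: neg_neg (→) rewrites (- (- 3)) into 3, now (- (- (b * 3)))
step 3: neg_neg (→) rewrites (- (- (b * 3))) into (b * 3)
step 4: mul_comm (→) rewrites (b * 3) into (3 * b)
step 5: neg_neg (←) rewrites 3 into (- (- 3)), now ((- (- 3)) * b)
step 6: neg_neg (←) rewrites b into (- (- b)), now ((- (- 3)) * (- (- b)))
step 7: neg_neg (←) rewrites 3 into (- (- 3)), which is E2

YES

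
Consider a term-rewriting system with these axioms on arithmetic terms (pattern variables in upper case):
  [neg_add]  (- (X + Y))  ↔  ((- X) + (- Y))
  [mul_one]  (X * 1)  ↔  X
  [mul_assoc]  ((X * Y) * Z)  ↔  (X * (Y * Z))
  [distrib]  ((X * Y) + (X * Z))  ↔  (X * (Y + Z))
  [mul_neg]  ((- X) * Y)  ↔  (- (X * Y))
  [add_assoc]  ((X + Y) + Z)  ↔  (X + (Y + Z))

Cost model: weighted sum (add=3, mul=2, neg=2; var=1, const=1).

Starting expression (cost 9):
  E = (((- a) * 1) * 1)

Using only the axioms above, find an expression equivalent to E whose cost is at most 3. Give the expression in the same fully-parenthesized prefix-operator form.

(1) (((- a) * 1) * 1)  =[mul_assoc →]=  ((- a) * (1 * 1))
(2) (1 * 1)  =[mul_one →]=  1    ⊢ ((- a) * 1)
(3) ((- a) * 1)  =[mul_one →]=  (- a)    ⊢ cost 3, within 3

(- a)   [cost 3]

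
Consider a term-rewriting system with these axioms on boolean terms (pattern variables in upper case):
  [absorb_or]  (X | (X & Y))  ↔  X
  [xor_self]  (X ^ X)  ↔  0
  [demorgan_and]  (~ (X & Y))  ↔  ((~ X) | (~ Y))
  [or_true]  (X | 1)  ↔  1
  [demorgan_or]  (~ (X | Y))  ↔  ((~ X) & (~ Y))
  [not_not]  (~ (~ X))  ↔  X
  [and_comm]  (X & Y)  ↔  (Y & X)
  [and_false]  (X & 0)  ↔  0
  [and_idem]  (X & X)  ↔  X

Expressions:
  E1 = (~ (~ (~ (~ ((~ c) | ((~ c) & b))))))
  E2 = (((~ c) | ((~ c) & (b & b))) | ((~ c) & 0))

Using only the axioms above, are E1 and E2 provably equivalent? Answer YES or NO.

step 1: absorb_or (→) rewrites ((~ c) | ((~ c) & b)) into (~ c), now (~ (~ (~ (~ (~ c)))))
step 2: not_not (→) rewrites (~ (~ c)) into c, now (~ (~ (~ c)))
step 3: not_not (→) rewrites (~ (~ (~ c))) into (~ c)
step 4: absorb_or (←) rewrites (~ c) into ((~ c) | ((~ c) & 0))
step 5: absorb_or (←) rewrites (~ c) into ((~ c) | ((~ c) & b)), now (((~ c) | ((~ c) & b)) | ((~ c) & 0))
step 6: and_idem (←) rewrites b into (b & b), which is E2

YES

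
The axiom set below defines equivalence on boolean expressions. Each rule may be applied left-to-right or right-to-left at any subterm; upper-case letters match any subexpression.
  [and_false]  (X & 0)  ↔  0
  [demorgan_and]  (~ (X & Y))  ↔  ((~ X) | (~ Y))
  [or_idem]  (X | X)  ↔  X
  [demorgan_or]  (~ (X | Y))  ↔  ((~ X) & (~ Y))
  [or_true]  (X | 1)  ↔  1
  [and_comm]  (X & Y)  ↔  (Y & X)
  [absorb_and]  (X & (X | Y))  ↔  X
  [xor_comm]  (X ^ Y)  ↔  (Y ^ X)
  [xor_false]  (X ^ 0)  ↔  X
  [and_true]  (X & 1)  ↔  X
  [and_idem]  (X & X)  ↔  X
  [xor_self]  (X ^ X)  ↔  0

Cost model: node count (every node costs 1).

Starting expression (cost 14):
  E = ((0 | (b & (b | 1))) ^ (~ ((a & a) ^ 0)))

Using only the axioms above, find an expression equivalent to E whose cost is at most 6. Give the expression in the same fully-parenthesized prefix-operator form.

1. [xor_false →] ((a & a) ^ 0)  →  (a & a);  E = ((0 | (b & (b | 1))) ^ (~ (a & a)))
2. [absorb_and →] (b & (b | 1))  →  b;  E = ((0 | b) ^ (~ (a & a)))
3. [and_idem →] (a & a)  →  a;  cost 6 ≤ 6, done

((0 | b) ^ (~ a))   [cost 6]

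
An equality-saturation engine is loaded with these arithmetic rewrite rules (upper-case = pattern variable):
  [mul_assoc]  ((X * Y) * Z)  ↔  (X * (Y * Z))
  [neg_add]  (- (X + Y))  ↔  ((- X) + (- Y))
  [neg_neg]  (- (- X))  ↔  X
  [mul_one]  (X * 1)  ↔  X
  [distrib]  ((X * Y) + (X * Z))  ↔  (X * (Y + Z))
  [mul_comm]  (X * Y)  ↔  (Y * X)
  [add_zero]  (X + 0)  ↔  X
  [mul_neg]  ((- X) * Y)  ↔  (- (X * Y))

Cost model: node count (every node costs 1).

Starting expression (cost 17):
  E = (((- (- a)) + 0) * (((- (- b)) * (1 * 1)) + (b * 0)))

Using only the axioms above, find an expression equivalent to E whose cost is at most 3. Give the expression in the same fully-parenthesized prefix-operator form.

(a * b)   [cost 3]

(1) (- (- b))  =[neg_neg →]=  b    ⊢ (((- (- a)) + 0) * ((b * (1 * 1)) + (b * 0)))
(2) ((- (- a)) + 0)  =[add_zero →]=  (- (- a))    ⊢ ((- (- a)) * ((b * (1 * 1)) + (b * 0)))
(3) (- (- a))  =[neg_neg →]=  a    ⊢ (a * ((b * (1 * 1)) + (b * 0)))
(4) ((b * (1 * 1)) + (b * 0))  =[distrib →]=  (b * ((1 * 1) + 0))    ⊢ (a * (b * ((1 * 1) + 0)))
(5) (b * ((1 * 1) + 0))  =[mul_comm →]=  (((1 * 1) + 0) * b)    ⊢ (a * (((1 * 1) + 0) * b))
(6) (1 * 1)  =[mul_one →]=  1    ⊢ (a * ((1 + 0) * b))
(7) (1 + 0)  =[add_zero →]=  1    ⊢ (a * (1 * b))
(8) (1 * b)  =[mul_comm →]=  (b * 1)    ⊢ (a * (b * 1))
(9) (b * 1)  =[mul_one →]=  b    ⊢ cost 3, within 3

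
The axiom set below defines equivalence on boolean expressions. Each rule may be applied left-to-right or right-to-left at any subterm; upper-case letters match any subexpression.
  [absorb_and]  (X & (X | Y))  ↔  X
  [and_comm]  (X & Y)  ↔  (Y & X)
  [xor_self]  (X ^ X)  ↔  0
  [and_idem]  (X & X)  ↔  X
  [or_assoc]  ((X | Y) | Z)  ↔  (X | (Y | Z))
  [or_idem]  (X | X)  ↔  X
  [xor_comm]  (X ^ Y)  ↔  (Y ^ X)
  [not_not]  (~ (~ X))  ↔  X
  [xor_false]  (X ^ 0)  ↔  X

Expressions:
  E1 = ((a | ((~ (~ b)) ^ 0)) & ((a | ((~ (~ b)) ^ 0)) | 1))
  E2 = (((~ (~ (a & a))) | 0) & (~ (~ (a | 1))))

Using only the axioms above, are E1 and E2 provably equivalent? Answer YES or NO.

The axioms are sound identities: if E1 ↔* E2 then E1 and E2 evaluate identically under any assignment.
Under a=0, b=1: E1 evaluates to 1, E2 to 0. Distinct ⇒ no rewrite sequence connects them.

NO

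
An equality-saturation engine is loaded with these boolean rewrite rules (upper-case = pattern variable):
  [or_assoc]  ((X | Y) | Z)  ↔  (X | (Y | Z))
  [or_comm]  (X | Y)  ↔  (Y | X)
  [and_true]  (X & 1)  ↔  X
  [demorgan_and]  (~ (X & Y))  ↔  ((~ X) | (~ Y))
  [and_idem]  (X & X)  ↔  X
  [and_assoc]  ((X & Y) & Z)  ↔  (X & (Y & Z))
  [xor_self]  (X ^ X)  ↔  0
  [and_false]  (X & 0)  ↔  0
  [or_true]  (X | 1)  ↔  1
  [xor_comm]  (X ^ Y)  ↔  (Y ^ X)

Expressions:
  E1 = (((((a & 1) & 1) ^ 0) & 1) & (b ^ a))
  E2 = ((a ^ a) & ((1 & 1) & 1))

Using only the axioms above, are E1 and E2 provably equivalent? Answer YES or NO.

NO

Every axiom is a valid identity, so a rewrite proof would force E1 and E2 to agree under every assignment.
At a=1, b=0: E1 = 1 but E2 = 0; they differ, so no derivation exists.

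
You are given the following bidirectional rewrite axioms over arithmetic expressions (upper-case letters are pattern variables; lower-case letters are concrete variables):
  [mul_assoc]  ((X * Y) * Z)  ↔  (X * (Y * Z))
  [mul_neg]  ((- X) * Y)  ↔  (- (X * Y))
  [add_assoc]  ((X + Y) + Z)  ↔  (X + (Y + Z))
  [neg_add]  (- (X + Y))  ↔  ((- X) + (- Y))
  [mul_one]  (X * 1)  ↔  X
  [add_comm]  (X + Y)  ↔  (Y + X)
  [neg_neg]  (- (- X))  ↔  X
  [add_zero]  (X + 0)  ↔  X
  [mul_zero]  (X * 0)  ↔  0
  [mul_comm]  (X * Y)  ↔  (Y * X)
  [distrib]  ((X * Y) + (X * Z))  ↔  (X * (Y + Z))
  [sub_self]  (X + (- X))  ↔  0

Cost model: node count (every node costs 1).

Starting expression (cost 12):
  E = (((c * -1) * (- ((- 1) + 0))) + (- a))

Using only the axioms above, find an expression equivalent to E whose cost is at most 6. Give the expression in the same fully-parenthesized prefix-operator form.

step 1: add_zero (→) rewrites ((- 1) + 0) into (- 1), now (((c * -1) * (- (- 1))) + (- a))
step 2: mul_comm (→) rewrites (c * -1) into (-1 * c), now (((-1 * c) * (- (- 1))) + (- a))
step 3: neg_neg (→) rewrites (- (- 1)) into 1, now (((-1 * c) * 1) + (- a))
step 4: mul_one (→) rewrites ((-1 * c) * 1) into (-1 * c), reaching cost 6 (bound 6)

((-1 * c) + (- a))   [cost 6]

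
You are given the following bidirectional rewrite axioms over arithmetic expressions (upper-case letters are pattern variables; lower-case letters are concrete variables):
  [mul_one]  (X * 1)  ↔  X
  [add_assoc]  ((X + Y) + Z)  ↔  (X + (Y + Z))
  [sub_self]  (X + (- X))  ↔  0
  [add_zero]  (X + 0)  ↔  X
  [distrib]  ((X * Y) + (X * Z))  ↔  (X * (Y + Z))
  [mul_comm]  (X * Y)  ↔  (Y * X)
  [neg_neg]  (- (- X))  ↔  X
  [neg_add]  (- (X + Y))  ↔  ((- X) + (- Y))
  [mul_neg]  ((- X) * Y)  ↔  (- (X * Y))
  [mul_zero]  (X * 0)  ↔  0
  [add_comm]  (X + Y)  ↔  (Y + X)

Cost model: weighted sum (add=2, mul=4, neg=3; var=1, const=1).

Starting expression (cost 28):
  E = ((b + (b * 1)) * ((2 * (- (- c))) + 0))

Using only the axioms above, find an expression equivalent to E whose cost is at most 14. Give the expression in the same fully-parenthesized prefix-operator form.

((b + b) * (2 * c))   [cost 14]

step 1: add_zero (→) rewrites ((2 * (- (- c))) + 0) into (2 * (- (- c))), now ((b + (b * 1)) * (2 * (- (- c))))
step 2: mul_one (→) rewrites (b * 1) into b, now ((b + b) * (2 * (- (- c))))
step 3: neg_neg (→) rewrites (- (- c)) into c, reaching cost 14 (bound 14)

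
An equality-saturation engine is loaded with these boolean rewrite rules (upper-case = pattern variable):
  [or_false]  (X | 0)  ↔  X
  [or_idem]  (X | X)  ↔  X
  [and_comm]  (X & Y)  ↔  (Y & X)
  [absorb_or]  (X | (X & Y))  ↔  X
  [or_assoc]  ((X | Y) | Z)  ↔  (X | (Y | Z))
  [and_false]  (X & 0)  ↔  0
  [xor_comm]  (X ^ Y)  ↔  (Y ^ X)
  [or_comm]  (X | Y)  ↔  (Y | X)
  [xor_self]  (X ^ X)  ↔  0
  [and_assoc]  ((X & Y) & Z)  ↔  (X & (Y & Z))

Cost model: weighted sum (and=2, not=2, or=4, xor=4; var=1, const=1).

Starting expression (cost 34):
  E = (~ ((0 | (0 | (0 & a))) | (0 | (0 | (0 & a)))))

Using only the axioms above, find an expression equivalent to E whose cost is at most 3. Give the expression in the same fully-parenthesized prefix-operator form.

1. [or_idem →] ((0 | (0 | (0 & a))) | (0 | (0 | (0 & a))))  →  (0 | (0 | (0 & a)));  E = (~ (0 | (0 | (0 & a))))
2. [absorb_or →] (0 | (0 & a))  →  0;  E = (~ (0 | 0))
3. [or_idem →] (0 | 0)  →  0;  cost 3 ≤ 3, done

(~ 0)   [cost 3]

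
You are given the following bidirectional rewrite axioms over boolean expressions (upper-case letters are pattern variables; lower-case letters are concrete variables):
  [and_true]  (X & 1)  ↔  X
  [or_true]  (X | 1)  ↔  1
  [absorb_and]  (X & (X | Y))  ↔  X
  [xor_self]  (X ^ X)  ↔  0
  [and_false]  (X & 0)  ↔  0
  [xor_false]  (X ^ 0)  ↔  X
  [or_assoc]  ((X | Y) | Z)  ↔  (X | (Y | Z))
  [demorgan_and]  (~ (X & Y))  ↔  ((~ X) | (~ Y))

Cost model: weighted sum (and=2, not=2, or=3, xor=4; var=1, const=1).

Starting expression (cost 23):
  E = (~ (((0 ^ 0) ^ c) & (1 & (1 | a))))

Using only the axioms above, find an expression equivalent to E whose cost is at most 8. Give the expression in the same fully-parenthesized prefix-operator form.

(~ (0 ^ c))   [cost 8]

step 1: absorb_and (→) rewrites (1 & (1 | a)) into 1, now (~ (((0 ^ 0) ^ c) & 1))
step 2: and_true (→) rewrites (((0 ^ 0) ^ c) & 1) into ((0 ^ 0) ^ c), now (~ ((0 ^ 0) ^ c))
step 3: xor_false (→) rewrites (0 ^ 0) into 0, reaching cost 8 (bound 8)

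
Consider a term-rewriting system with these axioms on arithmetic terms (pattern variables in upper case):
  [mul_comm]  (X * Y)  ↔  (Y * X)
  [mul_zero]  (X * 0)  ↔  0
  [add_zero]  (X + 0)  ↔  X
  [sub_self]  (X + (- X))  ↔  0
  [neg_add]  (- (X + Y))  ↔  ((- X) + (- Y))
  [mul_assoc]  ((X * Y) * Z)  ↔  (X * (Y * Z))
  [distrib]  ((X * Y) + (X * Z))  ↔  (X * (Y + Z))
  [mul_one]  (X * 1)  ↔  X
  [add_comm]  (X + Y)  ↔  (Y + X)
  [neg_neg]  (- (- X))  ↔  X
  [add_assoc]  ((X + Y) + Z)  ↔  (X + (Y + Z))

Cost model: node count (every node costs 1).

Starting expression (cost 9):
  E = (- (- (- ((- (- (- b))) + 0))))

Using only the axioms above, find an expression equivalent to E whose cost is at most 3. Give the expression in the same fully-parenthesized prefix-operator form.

(- (- b))   [cost 3]

(1) ((- (- (- b))) + 0)  =[add_zero →]=  (- (- (- b)))    ⊢ (- (- (- (- (- (- b))))))
(2) (- (- (- (- (- b)))))  =[neg_neg →]=  (- (- (- b)))    ⊢ (- (- (- (- b))))
(3) (- (- (- (- b))))  =[neg_neg →]=  (- (- b))    ⊢ cost 3, within 3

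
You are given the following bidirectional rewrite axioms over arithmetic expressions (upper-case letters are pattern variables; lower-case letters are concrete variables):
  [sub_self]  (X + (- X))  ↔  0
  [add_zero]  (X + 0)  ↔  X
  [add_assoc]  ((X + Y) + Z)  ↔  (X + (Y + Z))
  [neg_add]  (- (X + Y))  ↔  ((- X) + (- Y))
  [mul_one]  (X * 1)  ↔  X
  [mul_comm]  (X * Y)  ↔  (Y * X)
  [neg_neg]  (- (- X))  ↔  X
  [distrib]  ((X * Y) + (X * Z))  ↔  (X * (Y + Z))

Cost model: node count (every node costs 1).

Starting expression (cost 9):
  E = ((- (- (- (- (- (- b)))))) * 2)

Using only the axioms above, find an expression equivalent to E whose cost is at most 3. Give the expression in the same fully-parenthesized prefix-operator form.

(b * 2)   [cost 3]

1. [neg_neg →] (- (- (- b)))  →  (- b);  E = ((- (- (- (- b)))) * 2)
2. [neg_neg →] (- (- b))  →  b;  E = ((- (- b)) * 2)
3. [neg_neg →] (- (- b))  →  b;  cost 3 ≤ 3, done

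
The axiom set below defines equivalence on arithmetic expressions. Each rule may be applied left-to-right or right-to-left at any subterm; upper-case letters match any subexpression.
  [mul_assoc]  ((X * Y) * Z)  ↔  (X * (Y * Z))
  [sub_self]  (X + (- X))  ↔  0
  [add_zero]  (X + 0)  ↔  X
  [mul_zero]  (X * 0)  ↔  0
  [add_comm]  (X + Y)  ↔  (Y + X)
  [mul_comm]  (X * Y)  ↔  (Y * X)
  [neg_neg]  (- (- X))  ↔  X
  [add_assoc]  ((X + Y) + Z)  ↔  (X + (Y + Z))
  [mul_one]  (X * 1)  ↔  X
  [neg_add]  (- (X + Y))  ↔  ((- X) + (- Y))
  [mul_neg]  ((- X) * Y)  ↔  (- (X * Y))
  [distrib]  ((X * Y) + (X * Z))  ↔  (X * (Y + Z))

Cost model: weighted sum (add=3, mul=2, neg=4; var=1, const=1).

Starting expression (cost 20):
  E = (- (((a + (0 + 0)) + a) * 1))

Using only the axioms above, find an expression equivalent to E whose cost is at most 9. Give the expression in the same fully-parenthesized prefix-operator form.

step 1: add_zero (→) rewrites (0 + 0) into 0, now (- (((a + 0) + a) * 1))
step 2: mul_one (→) rewrites (((a + 0) + a) * 1) into ((a + 0) + a), now (- ((a + 0) + a))
step 3: add_zero (→) rewrites (a + 0) into a, reaching cost 9 (bound 9)

(- (a + a))   [cost 9]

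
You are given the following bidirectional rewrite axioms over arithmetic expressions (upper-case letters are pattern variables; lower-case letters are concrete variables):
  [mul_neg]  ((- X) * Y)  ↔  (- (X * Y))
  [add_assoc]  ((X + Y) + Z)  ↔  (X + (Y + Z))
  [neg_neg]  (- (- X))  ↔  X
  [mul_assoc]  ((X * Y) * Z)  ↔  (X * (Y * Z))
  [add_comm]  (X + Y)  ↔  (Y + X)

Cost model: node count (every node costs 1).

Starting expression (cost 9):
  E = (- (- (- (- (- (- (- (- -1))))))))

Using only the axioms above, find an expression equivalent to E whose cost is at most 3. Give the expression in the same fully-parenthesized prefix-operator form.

1. [neg_neg →] (- (- -1))  →  -1;  E = (- (- (- (- (- (- -1))))))
2. [neg_neg →] (- (- -1))  →  -1;  E = (- (- (- (- -1))))
3. [neg_neg →] (- (- (- (- -1))))  →  (- (- -1));  cost 3 ≤ 3, done

(- (- -1))   [cost 3]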